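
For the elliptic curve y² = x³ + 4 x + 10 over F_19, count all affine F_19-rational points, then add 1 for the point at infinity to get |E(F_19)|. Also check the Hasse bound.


Affine points = {(2, 8), (2, 11), (3, 7), (3, 12), (7, 1), (7, 18), (10, 9), (10, 10), (11, 6), (11, 13), (12, 0), (13, 6), (13, 13), (14, 6), (14, 13), (15, 5), (15, 14), (16, 3), (16, 16), (18, 9), (18, 10)}; affine count = 21; |E(F_19)| = 22.

Discriminant check: Δ ∝ 4a³ + 27b² = 4·4³ + 27·10² = 4·64 + 27·100 ≡ 11 (mod 19). Nonzero ⇒ E is nonsingular.
For each x ∈ F_19, compute rhs = x³ + 4·x + 10 mod 19, then count y ∈ F_19 with y² ≡ rhs.
  x = 0: rhs = 10, matching y values: none (0 points).
  x = 1: rhs = 15, matching y values: none (0 points).
  x = 2: rhs = 7, matching y values: 8, 11 (2 points).
  x = 3: rhs = 11, matching y values: 7, 12 (2 points).
  x = 4: rhs = 14, matching y values: none (0 points).
  x = 5: rhs = 3, matching y values: none (0 points).
  x = 6: rhs = 3, matching y values: none (0 points).
  x = 7: rhs = 1, matching y values: 1, 18 (2 points).
  x = 8: rhs = 3, matching y values: none (0 points).
  x = 9: rhs = 15, matching y values: none (0 points).
  x = 10: rhs = 5, matching y values: 9, 10 (2 points).
  x = 11: rhs = 17, matching y values: 6, 13 (2 points).
  x = 12: rhs = 0, matching y values: 0 (1 points).
  x = 13: rhs = 17, matching y values: 6, 13 (2 points).
  x = 14: rhs = 17, matching y values: 6, 13 (2 points).
  x = 15: rhs = 6, matching y values: 5, 14 (2 points).
  x = 16: rhs = 9, matching y values: 3, 16 (2 points).
  x = 17: rhs = 13, matching y values: none (0 points).
  x = 18: rhs = 5, matching y values: 9, 10 (2 points).
Total affine count: 21.
Full point count |E(F_19)| = 21 + 1 = 22.
Hasse bound: |22 − (19+1)| = |2| = 2 ≤ 2√19 ≈ 8.7178 ✓.


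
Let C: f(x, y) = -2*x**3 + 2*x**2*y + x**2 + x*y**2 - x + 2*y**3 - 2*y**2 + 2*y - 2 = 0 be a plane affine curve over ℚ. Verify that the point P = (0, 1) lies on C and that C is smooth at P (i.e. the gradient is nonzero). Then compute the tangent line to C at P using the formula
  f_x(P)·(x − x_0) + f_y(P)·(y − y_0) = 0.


Tangent line at P: 4*y - 4 = 0.

Step 1: f(0, 1) = 0, so P lies on C.
Step 2: partial derivatives
  f_x(x, y) = -6*x**2 + 4*x*y + 2*x + y**2 - 1, f_y(x, y) = 2*x**2 + 2*x*y + 6*y**2 - 4*y + 2.
  f_x(P) = 0, f_y(P) = 4 (gradient nonzero, so P is smooth).
Step 3: tangent line at P: 0·(x − 0) + 4·(y − 1) = 0.
Expanding: 4*y - 4 = 0.


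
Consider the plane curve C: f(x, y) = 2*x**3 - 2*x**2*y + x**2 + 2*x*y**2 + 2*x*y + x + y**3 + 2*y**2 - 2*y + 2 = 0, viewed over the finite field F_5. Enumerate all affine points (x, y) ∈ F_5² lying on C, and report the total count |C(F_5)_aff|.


Affine F_5-points: {(0, 4), (2, 1), (2, 4), (3, 2), (3, 3), (4, 0), (4, 1), (4, 4)}; count = 8.

For each of the 25 pairs (x, y) ∈ F_5², evaluate f(x, y) mod 5. Record the zeros.
  x = 0: [0↦2, 1↦3, 2↦4, 3↦1, 4↦0]  zeros at y ∈ {4}
  x = 1: [0↦1, 1↦4, 2↦1, 3↦3, 4↦1]  zeros at y ∈ ∅
  x = 2: [0↦4, 1↦0, 2↦4, 3↦2, 4↦0]  zeros at y ∈ {1, 4}
  x = 3: [0↦3, 1↦3, 2↦0, 3↦0, 4↦4]  zeros at y ∈ {2, 3}
  x = 4: [0↦0, 1↦0, 2↦1, 3↦4, 4↦0]  zeros at y ∈ {0, 1, 4}
Collecting zeros: affine points = {(0, 4), (2, 1), (2, 4), (3, 2), (3, 3), (4, 0), (4, 1), (4, 4)}.
Total count |C(F_5)_aff| = 8.


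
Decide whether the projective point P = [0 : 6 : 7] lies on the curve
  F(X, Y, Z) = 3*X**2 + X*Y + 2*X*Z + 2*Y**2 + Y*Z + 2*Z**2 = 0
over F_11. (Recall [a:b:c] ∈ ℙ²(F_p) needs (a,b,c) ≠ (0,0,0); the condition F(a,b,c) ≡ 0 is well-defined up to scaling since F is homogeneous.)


F(0,6,7) ≡ 3 (mod 11); P is NOT on the curve.

Evaluate F(0, 6, 7) term-by-term (mod 11).
  3*X**2 ↦ 3·0·1·1 = 0
  X*Y ↦ 1·0·6·1 = 0
  2*X*Z ↦ 2·0·1·7 = 0
  2*Y**2 ↦ 2·1·36·1 = 72
  Y*Z ↦ 1·1·6·7 = 42
  2*Z**2 ↦ 2·1·1·49 = 98
Sum: F(0, 6, 7) = (0) + (0) + (0) + (72) + (42) + (98) = 212.
Reducing mod 11: 212 ≡ 3 (mod 11).
Since F(a, b, c) ≡ 3 ≠ 0 (mod 11), P does NOT lie on the curve.


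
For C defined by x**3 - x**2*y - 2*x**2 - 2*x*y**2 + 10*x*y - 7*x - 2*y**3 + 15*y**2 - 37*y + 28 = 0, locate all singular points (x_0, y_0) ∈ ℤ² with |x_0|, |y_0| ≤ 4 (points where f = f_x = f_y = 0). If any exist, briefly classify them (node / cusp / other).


Singular points: {(1, 2)}; classification: node.

Compute partial derivatives:
  f_x = 3*x**2 - 2*x*y - 4*x - 2*y**2 + 10*y - 7.
  f_y = -x**2 - 4*x*y + 10*x - 6*y**2 + 30*y - 37.
Scan x_0 ∈ {−4, ..., 4}. For each x_0, f_y(x_0, y) is a polynomial in y; find its integer roots y ∈ {−4, ..., 4}, then test f_x and f at those candidates.
  x = -4: f_y(-4, y) = -6*y**2 + 46*y - 93; no integer root y with |y| ≤ 4.
  x = -3: f_y(-3, y) = -6*y**2 + 42*y - 76; no integer root y with |y| ≤ 4.
  x = -2: f_y(-2, y) = -6*y**2 + 38*y - 61; no integer root y with |y| ≤ 4.
  x = -1: f_y(-1, y) = -6*y**2 + 34*y - 48; vanishes at y ∈ {3}. (-1, 3): f_x = 18 ≠ 0.
  x = 0: f_y(0, y) = -6*y**2 + 30*y - 37; no integer root y with |y| ≤ 4.
  x = 1: f_y(1, y) = -6*y**2 + 26*y - 28; vanishes at y ∈ {2}. (1, 2): f_x = 0, f = 0 — SINGULAR.
  x = 2: f_y(2, y) = -6*y**2 + 22*y - 21; no integer root y with |y| ≤ 4.
  x = 3: f_y(3, y) = -6*y**2 + 18*y - 16; no integer root y with |y| ≤ 4.
  x = 4: f_y(4, y) = -6*y**2 + 14*y - 13; no integer root y with |y| ≤ 4.
Only singular point on the grid: (1, 2).
Classify: substitute x = 1 + u, y = 2 + v and expand: f = u**3 - u**2*v - u**2 - 2*u*v**2 - 2*v**3 + v**2.
No constant or linear terms (consistent with a singular point). Quadratic part: -u**2 + v**2. Cubic part: u**3 - u**2*v - 2*u*v**2 - 2*v**3.
The quadratic part v**2 - u**2 = (v − u)(v + u) splits into two distinct linear factors, so there are two distinct tangent lines y − 2 = ±(x − 1) — this is a node (ordinary double point).
Classification: node.


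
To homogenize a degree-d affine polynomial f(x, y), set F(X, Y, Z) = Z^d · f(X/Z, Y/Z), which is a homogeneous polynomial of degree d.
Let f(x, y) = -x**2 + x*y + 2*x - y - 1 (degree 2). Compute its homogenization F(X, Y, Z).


F(X, Y, Z) = -X**2 + X*Y + 2*X*Z - Y*Z - Z**2

deg(f) = 2.
Substitute x = X/Z, y = Y/Z into f, then multiply by Z^2.
  monomial -1·x^2·y^0 ↦ -1·X^2·Y^0·Z^0.
  monomial 1·x^1·y^1 ↦ 1·X^1·Y^1·Z^0.
  monomial 2·x^1·y^0 ↦ 2·X^1·Y^0·Z^1.
  monomial -1·x^0·y^1 ↦ -1·X^0·Y^1·Z^1.
  monomial -1·x^0·y^0 ↦ -1·X^0·Y^0·Z^2.
Collecting: F(X, Y, Z) = -X**2 + X*Y + 2*X*Z - Y*Z - Z**2.


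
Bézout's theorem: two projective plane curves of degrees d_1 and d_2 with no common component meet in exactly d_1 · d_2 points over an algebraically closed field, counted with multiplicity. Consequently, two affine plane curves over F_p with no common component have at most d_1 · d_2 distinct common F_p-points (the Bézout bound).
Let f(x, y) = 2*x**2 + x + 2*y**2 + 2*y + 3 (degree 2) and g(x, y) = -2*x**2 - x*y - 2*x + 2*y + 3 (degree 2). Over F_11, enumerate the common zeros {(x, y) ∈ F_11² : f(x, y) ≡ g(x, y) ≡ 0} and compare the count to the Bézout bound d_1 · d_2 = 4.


Common zeros: {(9, 3)}; count = 1; Bézout bound = 4.

deg(f) = 2, deg(g) = 2, so Bézout bound = 4.
Scan x ∈ F_11. For each x, list the y ∈ F_11 with f(x, y) ≡ 0 and those with g(x, y) ≡ 0 (mod 11); the common zeros in that column are the intersection.
  x = 0: f ≡ 0 at y ∈ ∅; g ≡ 0 at y ∈ {4}; common: ∅.
  x = 1: f ≡ 0 at y ∈ {5}; g ≡ 0 at y ∈ {1}; common: ∅.
  x = 2: f ≡ 0 at y ∈ ∅; g ≡ 0 at y ∈ ∅; common: ∅.
  x = 3: f ≡ 0 at y ∈ ∅; g ≡ 0 at y ∈ {1}; common: ∅.
  x = 4: f ≡ 0 at y ∈ {5}; g ≡ 0 at y ∈ {9}; common: ∅.
  x = 5: f ≡ 0 at y ∈ ∅; g ≡ 0 at y ∈ {3}; common: ∅.
  x = 6: f ≡ 0 at y ∈ {4, 6}; g ≡ 0 at y ∈ {10}; common: ∅.
  x = 7: f ≡ 0 at y ∈ {3, 7}; g ≡ 0 at y ∈ {9}; common: ∅.
  x = 8: f ≡ 0 at y ∈ {1, 9}; g ≡ 0 at y ∈ {4}; common: ∅.
  x = 9: f ≡ 0 at y ∈ {3, 7}; g ≡ 0 at y ∈ {3}; common: {3}.
  x = 10: f ≡ 0 at y ∈ {4, 6}; g ≡ 0 at y ∈ {10}; common: ∅.
Collecting: common zeros = {(9, 3)}, so the count is 1.
Comparison with the Bézout bound: 1 ≤ 4 = deg(f)·deg(g), as expected for curves with no common component (the affine F_11-count falls short of the bound because intersections may lie at infinity, over extension fields, or carry multiplicity).


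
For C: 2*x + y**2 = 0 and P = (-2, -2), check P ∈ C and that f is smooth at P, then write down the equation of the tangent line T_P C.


Tangent line at P: 2*x - 4*y - 4 = 0.

Step 1: f(-2, -2) = 0, so P lies on C.
Step 2: partial derivatives
  f_x(x, y) = 2, f_y(x, y) = 2*y.
  f_x(P) = 2, f_y(P) = -4 (gradient nonzero, so P is smooth).
Step 3: tangent line at P: 2·(x − -2) + -4·(y − -2) = 0.
Expanding: 2*x - 4*y - 4 = 0.


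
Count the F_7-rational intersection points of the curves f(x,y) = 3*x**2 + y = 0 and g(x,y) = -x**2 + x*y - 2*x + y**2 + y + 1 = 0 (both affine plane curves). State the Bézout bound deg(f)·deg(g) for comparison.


Common zeros: ∅; count = 0; Bézout bound = 4.

deg(f) = 2, deg(g) = 2, so Bézout bound = 4.
Scan x ∈ F_7. For each x, list the y ∈ F_7 with f(x, y) ≡ 0 and those with g(x, y) ≡ 0 (mod 7); the common zeros in that column are the intersection.
  x = 0: f ≡ 0 at y ∈ {0}; g ≡ 0 at y ∈ {2, 4}; common: ∅.
  x = 1: f ≡ 0 at y ∈ {4}; g ≡ 0 at y ∈ ∅; common: ∅.
  x = 2: f ≡ 0 at y ∈ {2}; g ≡ 0 at y ∈ {0, 4}; common: ∅.
  x = 3: f ≡ 0 at y ∈ {1}; g ≡ 0 at y ∈ {0, 3}; common: ∅.
  x = 4: f ≡ 0 at y ∈ {1}; g ≡ 0 at y ∈ ∅; common: ∅.
  x = 5: f ≡ 0 at y ∈ {2}; g ≡ 0 at y ∈ {3, 5}; common: ∅.
  x = 6: f ≡ 0 at y ∈ {4}; g ≡ 0 at y ∈ ∅; common: ∅.
Collecting: common zeros = ∅, so the count is 0.
Comparison with the Bézout bound: 0 ≤ 4 = deg(f)·deg(g), as expected for curves with no common component (the affine F_7-count falls short of the bound because intersections may lie at infinity, over extension fields, or carry multiplicity).


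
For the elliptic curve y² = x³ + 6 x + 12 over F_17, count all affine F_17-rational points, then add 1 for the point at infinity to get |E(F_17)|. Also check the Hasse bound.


Affine points = {(1, 6), (1, 11), (2, 7), (2, 10), (4, 7), (4, 10), (6, 3), (6, 14), (9, 8), (9, 9), (10, 1), (10, 16), (11, 7), (11, 10), (13, 3), (13, 14), (14, 1), (14, 16), (15, 3), (15, 14)}; affine count = 20; |E(F_17)| = 21.

Discriminant check: Δ ∝ 4a³ + 27b² = 4·6³ + 27·12² = 4·216 + 27·144 ≡ 9 (mod 17). Nonzero ⇒ E is nonsingular.
For each x ∈ F_17, compute rhs = x³ + 6·x + 12 mod 17, then count y ∈ F_17 with y² ≡ rhs.
  x = 0: rhs = 12, matching y values: none (0 points).
  x = 1: rhs = 2, matching y values: 6, 11 (2 points).
  x = 2: rhs = 15, matching y values: 7, 10 (2 points).
  x = 3: rhs = 6, matching y values: none (0 points).
  x = 4: rhs = 15, matching y values: 7, 10 (2 points).
  x = 5: rhs = 14, matching y values: none (0 points).
  x = 6: rhs = 9, matching y values: 3, 14 (2 points).
  x = 7: rhs = 6, matching y values: none (0 points).
  x = 8: rhs = 11, matching y values: none (0 points).
  x = 9: rhs = 13, matching y values: 8, 9 (2 points).
  x = 10: rhs = 1, matching y values: 1, 16 (2 points).
  x = 11: rhs = 15, matching y values: 7, 10 (2 points).
  x = 12: rhs = 10, matching y values: none (0 points).
  x = 13: rhs = 9, matching y values: 3, 14 (2 points).
  x = 14: rhs = 1, matching y values: 1, 16 (2 points).
  x = 15: rhs = 9, matching y values: 3, 14 (2 points).
  x = 16: rhs = 5, matching y values: none (0 points).
Total affine count: 20.
Full point count |E(F_17)| = 20 + 1 = 21.
Hasse bound: |21 − (17+1)| = |3| = 3 ≤ 2√17 ≈ 8.2462 ✓.


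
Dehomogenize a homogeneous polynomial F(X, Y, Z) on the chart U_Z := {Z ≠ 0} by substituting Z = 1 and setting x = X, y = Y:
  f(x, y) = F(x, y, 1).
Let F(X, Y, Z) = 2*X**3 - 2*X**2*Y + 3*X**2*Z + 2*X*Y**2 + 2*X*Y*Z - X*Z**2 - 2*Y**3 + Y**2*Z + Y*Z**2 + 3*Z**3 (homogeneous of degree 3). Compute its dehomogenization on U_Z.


f(x, y) = 2*x**3 - 2*x**2*y + 3*x**2 + 2*x*y**2 + 2*x*y - x - 2*y**3 + y**2 + y + 3

On U_Z we set Z = 1. Each monomial c·X^i·Y^j·Z^k in F becomes c·x^i·y^j·1^k = c·x^i·y^j.
Substituting Z = 1: F(X, Y, 1) = 2*x**3 - 2*x**2*y + 3*x**2 + 2*x*y**2 + 2*x*y - x - 2*y**3 + y**2 + y + 3.
Note: deg(f) ≤ deg(F) = 3; strict inequality happens when F is divisible by Z (lost terms).


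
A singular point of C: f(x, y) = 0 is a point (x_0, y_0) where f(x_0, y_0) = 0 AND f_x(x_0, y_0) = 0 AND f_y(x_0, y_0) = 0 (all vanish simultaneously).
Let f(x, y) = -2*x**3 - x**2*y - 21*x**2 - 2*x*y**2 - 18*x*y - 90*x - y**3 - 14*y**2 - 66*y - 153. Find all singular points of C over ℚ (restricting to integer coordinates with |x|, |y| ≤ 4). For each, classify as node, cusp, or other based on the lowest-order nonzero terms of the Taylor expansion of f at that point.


Singular points: {(-3, -3)}; classification: cusp.

Compute partial derivatives:
  f_x = -6*x**2 - 2*x*y - 42*x - 2*y**2 - 18*y - 90.
  f_y = -x**2 - 4*x*y - 18*x - 3*y**2 - 28*y - 66.
Scan x_0 ∈ {−4, ..., 4}. For each x_0, f_y(x_0, y) is a polynomial in y; find its integer roots y ∈ {−4, ..., 4}, then test f_x and f at those candidates.
  x = -4: f_y(-4, y) = -3*y**2 - 12*y - 10; no integer root y with |y| ≤ 4.
  x = -3: f_y(-3, y) = -3*y**2 - 16*y - 21; vanishes at y ∈ {-3}. (-3, -3): f_x = 0, f = 0 — SINGULAR.
  x = -2: f_y(-2, y) = -3*y**2 - 20*y - 34; no integer root y with |y| ≤ 4.
  x = -1: f_y(-1, y) = -3*y**2 - 24*y - 49; no integer root y with |y| ≤ 4.
  x = 0: f_y(0, y) = -3*y**2 - 28*y - 66; no integer root y with |y| ≤ 4.
  x = 1: f_y(1, y) = -3*y**2 - 32*y - 85; no integer root y with |y| ≤ 4.
  x = 2: f_y(2, y) = -3*y**2 - 36*y - 106; no integer root y with |y| ≤ 4.
  x = 3: f_y(3, y) = -3*y**2 - 40*y - 129; no integer root y with |y| ≤ 4.
  x = 4: f_y(4, y) = -3*y**2 - 44*y - 154; no integer root y with |y| ≤ 4.
Only singular point on the grid: (-3, -3).
Classify: substitute x = -3 + u, y = -3 + v and expand: f = -2*u**3 - u**2*v - 2*u*v**2 - v**3 + v**2.
No constant or linear terms (consistent with a singular point). Quadratic part: v**2. Cubic part: -2*u**3 - u**2*v - 2*u*v**2 - v**3.
The quadratic part v**2 is a perfect square, so there is a single (double) tangent line v = 0, i.e. y = -3. Restricting the cubic part to that line (v = 0) leaves -2*u**3 ≠ 0, so f is not divisible by v and the branch is v² ≈ 2*u**3 to lowest order — this is a cusp.
Classification: cusp.


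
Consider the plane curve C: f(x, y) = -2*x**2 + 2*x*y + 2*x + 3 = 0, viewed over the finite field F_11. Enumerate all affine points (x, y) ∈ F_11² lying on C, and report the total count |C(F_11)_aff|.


Affine F_11-points: {(1, 4), (2, 3), (3, 7), (4, 4), (5, 7), (6, 2), (7, 5), (8, 2), (9, 6), (10, 5)}; count = 10.

For each of the 121 pairs (x, y) ∈ F_11², evaluate f(x, y) mod 11. Record the zeros.
  x = 0: [0↦3, 1↦3, 2↦3, 3↦3, 4↦3, 5↦3, 6↦3, 7↦3, 8↦3, 9↦3, 10↦3]  zeros at y ∈ ∅
  x = 1: [0↦3, 1↦5, 2↦7, 3↦9, 4↦0, 5↦2, 6↦4, 7↦6, 8↦8, 9↦10, 10↦1]  zeros at y ∈ {4}
  x = 2: [0↦10, 1↦3, 2↦7, 3↦0, 4↦4, 5↦8, 6↦1, 7↦5, 8↦9, 9↦2, 10↦6]  zeros at y ∈ {3}
  x = 3: [0↦2, 1↦8, 2↦3, 3↦9, 4↦4, 5↦10, 6↦5, 7↦0, 8↦6, 9↦1, 10↦7]  zeros at y ∈ {7}
  x = 4: [0↦1, 1↦9, 2↦6, 3↦3, 4↦0, 5↦8, 6↦5, 7↦2, 8↦10, 9↦7, 10↦4]  zeros at y ∈ {4}
  x = 5: [0↦7, 1↦6, 2↦5, 3↦4, 4↦3, 5↦2, 6↦1, 7↦0, 8↦10, 9↦9, 10↦8]  zeros at y ∈ {7}
  x = 6: [0↦9, 1↦10, 2↦0, 3↦1, 4↦2, 5↦3, 6↦4, 7↦5, 8↦6, 9↦7, 10↦8]  zeros at y ∈ {2}
  x = 7: [0↦7, 1↦10, 2↦2, 3↦5, 4↦8, 5↦0, 6↦3, 7↦6, 8↦9, 9↦1, 10↦4]  zeros at y ∈ {5}
  x = 8: [0↦1, 1↦6, 2↦0, 3↦5, 4↦10, 5↦4, 6↦9, 7↦3, 8↦8, 9↦2, 10↦7]  zeros at y ∈ {2}
  x = 9: [0↦2, 1↦9, 2↦5, 3↦1, 4↦8, 5↦4, 6↦0, 7↦7, 8↦3, 9↦10, 10↦6]  zeros at y ∈ {6}
  x = 10: [0↦10, 1↦8, 2↦6, 3↦4, 4↦2, 5↦0, 6↦9, 7↦7, 8↦5, 9↦3, 10↦1]  zeros at y ∈ {5}
Collecting zeros: affine points = {(1, 4), (2, 3), (3, 7), (4, 4), (5, 7), (6, 2), (7, 5), (8, 2), (9, 6), (10, 5)}.
Total count |C(F_11)_aff| = 10.


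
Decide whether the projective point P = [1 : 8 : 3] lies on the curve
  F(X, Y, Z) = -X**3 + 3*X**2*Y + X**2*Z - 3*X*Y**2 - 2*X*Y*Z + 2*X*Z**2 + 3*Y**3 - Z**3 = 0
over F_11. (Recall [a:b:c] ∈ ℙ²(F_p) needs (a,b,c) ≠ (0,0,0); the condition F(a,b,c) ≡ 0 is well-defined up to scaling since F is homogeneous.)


F(1,8,3) ≡ 4 (mod 11); P is NOT on the curve.

Evaluate F(1, 8, 3) term-by-term (mod 11).
  -X**3 ↦ -1·1·1·1 = -1
  3*X**2*Y ↦ 3·1·8·1 = 24
  X**2*Z ↦ 1·1·1·3 = 3
  -3*X*Y**2 ↦ -3·1·64·1 = -192
  -2*X*Y*Z ↦ -2·1·8·3 = -48
  2*X*Z**2 ↦ 2·1·1·9 = 18
  3*Y**3 ↦ 3·1·512·1 = 1536
  -Z**3 ↦ -1·1·1·27 = -27
Sum: F(1, 8, 3) = (-1) + (24) + (3) + (-192) + (-48) + (18) + (1536) + (-27) = 1313.
Reducing mod 11: 1313 ≡ 4 (mod 11).
Since F(a, b, c) ≡ 4 ≠ 0 (mod 11), P does NOT lie on the curve.


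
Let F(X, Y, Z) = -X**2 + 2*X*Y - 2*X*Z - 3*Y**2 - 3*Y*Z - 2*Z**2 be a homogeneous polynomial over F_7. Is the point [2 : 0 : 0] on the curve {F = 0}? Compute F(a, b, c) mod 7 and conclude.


F(2,0,0) ≡ 3 (mod 7); P is NOT on the curve.

Evaluate F(2, 0, 0) term-by-term (mod 7).
  -X**2 ↦ -1·4·1·1 = -4
  2*X*Y ↦ 2·2·0·1 = 0
  -2*X*Z ↦ -2·2·1·0 = 0
  -3*Y**2 ↦ -3·1·0·1 = 0
  -3*Y*Z ↦ -3·1·0·0 = 0
  -2*Z**2 ↦ -2·1·1·0 = 0
Sum: F(2, 0, 0) = (-4) + (0) + (0) + (0) + (0) + (0) = -4.
Reducing mod 7: -4 ≡ 3 (mod 7).
Since F(a, b, c) ≡ 3 ≠ 0 (mod 7), P does NOT lie on the curve.


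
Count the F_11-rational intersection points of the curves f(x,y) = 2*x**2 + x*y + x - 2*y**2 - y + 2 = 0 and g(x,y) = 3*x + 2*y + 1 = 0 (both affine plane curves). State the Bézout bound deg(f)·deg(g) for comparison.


Common zeros: {(4, 10)}; count = 1; Bézout bound = 2.

deg(f) = 2, deg(g) = 1, so Bézout bound = 2.
Scan x ∈ F_11. For each x, list the y ∈ F_11 with f(x, y) ≡ 0 and those with g(x, y) ≡ 0 (mod 11); the common zeros in that column are the intersection.
  x = 0: f ≡ 0 at y ∈ ∅; g ≡ 0 at y ∈ {5}; common: ∅.
  x = 1: f ≡ 0 at y ∈ ∅; g ≡ 0 at y ∈ {9}; common: ∅.
  x = 2: f ≡ 0 at y ∈ {1, 5}; g ≡ 0 at y ∈ {2}; common: ∅.
  x = 3: f ≡ 0 at y ∈ {3, 9}; g ≡ 0 at y ∈ {6}; common: ∅.
  x = 4: f ≡ 0 at y ∈ {8, 10}; g ≡ 0 at y ∈ {10}; common: {10}.
  x = 5: f ≡ 0 at y ∈ ∅; g ≡ 0 at y ∈ {3}; common: ∅.
  x = 6: f ≡ 0 at y ∈ {3, 5}; g ≡ 0 at y ∈ {7}; common: ∅.
  x = 7: f ≡ 0 at y ∈ {4, 10}; g ≡ 0 at y ∈ {0}; common: ∅.
  x = 8: f ≡ 0 at y ∈ {1, 8}; g ≡ 0 at y ∈ {4}; common: ∅.
  x = 9: f ≡ 0 at y ∈ ∅; g ≡ 0 at y ∈ {8}; common: ∅.
  x = 10: f ≡ 0 at y ∈ ∅; g ≡ 0 at y ∈ {1}; common: ∅.
Collecting: common zeros = {(4, 10)}, so the count is 1.
Comparison with the Bézout bound: 1 ≤ 2 = deg(f)·deg(g), as expected for curves with no common component (the affine F_11-count falls short of the bound because intersections may lie at infinity, over extension fields, or carry multiplicity).


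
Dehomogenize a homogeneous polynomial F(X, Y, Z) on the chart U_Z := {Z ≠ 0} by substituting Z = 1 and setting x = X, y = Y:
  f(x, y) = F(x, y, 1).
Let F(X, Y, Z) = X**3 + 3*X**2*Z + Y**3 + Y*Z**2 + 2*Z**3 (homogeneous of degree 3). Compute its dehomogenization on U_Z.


f(x, y) = x**3 + 3*x**2 + y**3 + y + 2

On U_Z we set Z = 1. Each monomial c·X^i·Y^j·Z^k in F becomes c·x^i·y^j·1^k = c·x^i·y^j.
Substituting Z = 1: F(X, Y, 1) = x**3 + 3*x**2 + y**3 + y + 2.
Note: deg(f) ≤ deg(F) = 3; strict inequality happens when F is divisible by Z (lost terms).


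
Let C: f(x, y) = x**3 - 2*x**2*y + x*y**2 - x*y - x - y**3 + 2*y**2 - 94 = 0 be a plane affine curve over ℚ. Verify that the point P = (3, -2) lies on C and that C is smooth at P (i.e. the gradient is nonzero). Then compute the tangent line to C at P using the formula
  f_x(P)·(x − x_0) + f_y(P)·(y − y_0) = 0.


Tangent line at P: 56*x - 53*y - 274 = 0.

Step 1: f(3, -2) = 0, so P lies on C.
Step 2: partial derivatives
  f_x(x, y) = 3*x**2 - 4*x*y + y**2 - y - 1, f_y(x, y) = -2*x**2 + 2*x*y - x - 3*y**2 + 4*y.
  f_x(P) = 56, f_y(P) = -53 (gradient nonzero, so P is smooth).
Step 3: tangent line at P: 56·(x − 3) + -53·(y − -2) = 0.
Expanding: 56*x - 53*y - 274 = 0.


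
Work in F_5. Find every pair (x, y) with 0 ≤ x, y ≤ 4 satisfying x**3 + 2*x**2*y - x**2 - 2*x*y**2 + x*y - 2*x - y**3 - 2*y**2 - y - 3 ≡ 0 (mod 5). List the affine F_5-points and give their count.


Affine F_5-points: {(1, 0), (1, 2), (1, 4), (3, 1), (3, 3), (4, 3)}; count = 6.

For each of the 25 pairs (x, y) ∈ F_5², evaluate f(x, y) mod 5. Record the zeros.
  x = 0: [0↦2, 1↦3, 2↦4, 3↦4, 4↦2]  zeros at y ∈ ∅
  x = 1: [0↦0, 1↦2, 2↦0, 3↦3, 4↦0]  zeros at y ∈ {0, 2, 4}
  x = 2: [0↦2, 1↦4, 2↦3, 3↦3, 4↦3]  zeros at y ∈ ∅
  x = 3: [0↦4, 1↦0, 2↦4, 3↦0, 4↦2]  zeros at y ∈ {1, 3}
  x = 4: [0↦2, 1↦1, 2↦4, 3↦0, 4↦3]  zeros at y ∈ {3}
Collecting zeros: affine points = {(1, 0), (1, 2), (1, 4), (3, 1), (3, 3), (4, 3)}.
Total count |C(F_5)_aff| = 6.


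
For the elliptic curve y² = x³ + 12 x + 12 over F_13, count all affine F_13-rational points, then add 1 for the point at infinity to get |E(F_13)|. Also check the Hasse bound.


Affine points = {(0, 5), (0, 8), (1, 5), (1, 8), (3, 6), (3, 7), (6, 1), (6, 12), (7, 6), (7, 7), (8, 3), (8, 10), (9, 2), (9, 11), (10, 1), (10, 12), (12, 5), (12, 8)}; affine count = 18; |E(F_13)| = 19.

Discriminant check: Δ ∝ 4a³ + 27b² = 4·12³ + 27·12² = 4·1728 + 27·144 ≡ 10 (mod 13). Nonzero ⇒ E is nonsingular.
For each x ∈ F_13, compute rhs = x³ + 12·x + 12 mod 13, then count y ∈ F_13 with y² ≡ rhs.
  x = 0: rhs = 12, matching y values: 5, 8 (2 points).
  x = 1: rhs = 12, matching y values: 5, 8 (2 points).
  x = 2: rhs = 5, matching y values: none (0 points).
  x = 3: rhs = 10, matching y values: 6, 7 (2 points).
  x = 4: rhs = 7, matching y values: none (0 points).
  x = 5: rhs = 2, matching y values: none (0 points).
  x = 6: rhs = 1, matching y values: 1, 12 (2 points).
  x = 7: rhs = 10, matching y values: 6, 7 (2 points).
  x = 8: rhs = 9, matching y values: 3, 10 (2 points).
  x = 9: rhs = 4, matching y values: 2, 11 (2 points).
  x = 10: rhs = 1, matching y values: 1, 12 (2 points).
  x = 11: rhs = 6, matching y values: none (0 points).
  x = 12: rhs = 12, matching y values: 5, 8 (2 points).
Total affine count: 18.
Full point count |E(F_13)| = 18 + 1 = 19.
Hasse bound: |19 − (13+1)| = |5| = 5 ≤ 2√13 ≈ 7.2111 ✓.


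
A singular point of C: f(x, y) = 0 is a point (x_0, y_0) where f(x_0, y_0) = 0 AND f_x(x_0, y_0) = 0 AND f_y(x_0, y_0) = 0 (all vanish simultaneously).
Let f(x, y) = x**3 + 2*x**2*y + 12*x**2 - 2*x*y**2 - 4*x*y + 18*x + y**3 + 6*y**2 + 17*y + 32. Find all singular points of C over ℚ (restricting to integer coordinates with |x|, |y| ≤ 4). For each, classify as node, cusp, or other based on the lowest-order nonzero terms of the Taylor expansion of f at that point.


Singular points: {(-2, -3)}; classification: cusp.

Compute partial derivatives:
  f_x = 3*x**2 + 4*x*y + 24*x - 2*y**2 - 4*y + 18.
  f_y = 2*x**2 - 4*x*y - 4*x + 3*y**2 + 12*y + 17.
Scan x_0 ∈ {−4, ..., 4}. For each x_0, f_y(x_0, y) is a polynomial in y; find its integer roots y ∈ {−4, ..., 4}, then test f_x and f at those candidates.
  x = -4: f_y(-4, y) = 3*y**2 + 28*y + 65; no integer root y with |y| ≤ 4.
  x = -3: f_y(-3, y) = 3*y**2 + 24*y + 47; no integer root y with |y| ≤ 4.
  x = -2: f_y(-2, y) = 3*y**2 + 20*y + 33; vanishes at y ∈ {-3}. (-2, -3): f_x = 0, f = 0 — SINGULAR.
  x = -1: f_y(-1, y) = 3*y**2 + 16*y + 23; no integer root y with |y| ≤ 4.
  x = 0: f_y(0, y) = 3*y**2 + 12*y + 17; no integer root y with |y| ≤ 4.
  x = 1: f_y(1, y) = 3*y**2 + 8*y + 15; no integer root y with |y| ≤ 4.
  x = 2: f_y(2, y) = 3*y**2 + 4*y + 17; no integer root y with |y| ≤ 4.
  x = 3: f_y(3, y) = 3*y**2 + 23; no integer root y with |y| ≤ 4.
  x = 4: f_y(4, y) = 3*y**2 - 4*y + 33; no integer root y with |y| ≤ 4.
Only singular point on the grid: (-2, -3).
Classify: substitute x = -2 + u, y = -3 + v and expand: f = u**3 + 2*u**2*v - 2*u*v**2 + v**3 + v**2.
No constant or linear terms (consistent with a singular point). Quadratic part: v**2. Cubic part: u**3 + 2*u**2*v - 2*u*v**2 + v**3.
The quadratic part v**2 is a perfect square, so there is a single (double) tangent line v = 0, i.e. y = -3. Restricting the cubic part to that line (v = 0) leaves u**3 ≠ 0, so f is not divisible by v and the branch is v² ≈ -u**3 to lowest order — this is a cusp.
Classification: cusp.


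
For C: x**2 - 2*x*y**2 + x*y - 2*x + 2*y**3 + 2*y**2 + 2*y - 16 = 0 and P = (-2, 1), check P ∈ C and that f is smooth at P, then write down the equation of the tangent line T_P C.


Tangent line at P: -7*x + 18*y - 32 = 0.

Step 1: f(-2, 1) = 0, so P lies on C.
Step 2: partial derivatives
  f_x(x, y) = 2*x - 2*y**2 + y - 2, f_y(x, y) = -4*x*y + x + 6*y**2 + 4*y + 2.
  f_x(P) = -7, f_y(P) = 18 (gradient nonzero, so P is smooth).
Step 3: tangent line at P: -7·(x − -2) + 18·(y − 1) = 0.
Expanding: -7*x + 18*y - 32 = 0.


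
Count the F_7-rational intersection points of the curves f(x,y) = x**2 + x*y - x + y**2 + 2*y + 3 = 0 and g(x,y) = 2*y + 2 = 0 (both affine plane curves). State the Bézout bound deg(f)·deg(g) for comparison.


Common zeros: ∅; count = 0; Bézout bound = 2.

deg(f) = 2, deg(g) = 1, so Bézout bound = 2.
Scan x ∈ F_7. For each x, list the y ∈ F_7 with f(x, y) ≡ 0 and those with g(x, y) ≡ 0 (mod 7); the common zeros in that column are the intersection.
  x = 0: f ≡ 0 at y ∈ ∅; g ≡ 0 at y ∈ {6}; common: ∅.
  x = 1: f ≡ 0 at y ∈ {1, 3}; g ≡ 0 at y ∈ {6}; common: ∅.
  x = 2: f ≡ 0 at y ∈ ∅; g ≡ 0 at y ∈ {6}; common: ∅.
  x = 3: f ≡ 0 at y ∈ ∅; g ≡ 0 at y ∈ {6}; common: ∅.
  x = 4: f ≡ 0 at y ∈ {3, 5}; g ≡ 0 at y ∈ {6}; common: ∅.
  x = 5: f ≡ 0 at y ∈ ∅; g ≡ 0 at y ∈ {6}; common: ∅.
  x = 6: f ≡ 0 at y ∈ {1, 5}; g ≡ 0 at y ∈ {6}; common: ∅.
Collecting: common zeros = ∅, so the count is 0.
Comparison with the Bézout bound: 0 ≤ 2 = deg(f)·deg(g), as expected for curves with no common component (the affine F_7-count falls short of the bound because intersections may lie at infinity, over extension fields, or carry multiplicity).


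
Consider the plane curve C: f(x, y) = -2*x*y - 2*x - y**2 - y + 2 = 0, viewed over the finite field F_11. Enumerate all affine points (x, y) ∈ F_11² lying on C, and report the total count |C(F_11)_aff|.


Affine F_11-points: {(0, 1), (0, 9), (1, 0), (1, 8), (3, 2), (5, 5), (5, 6), (7, 3), (7, 4), (9, 7)}; count = 10.

For each of the 121 pairs (x, y) ∈ F_11², evaluate f(x, y) mod 11. Record the zeros.
  x = 0: [0↦2, 1↦0, 2↦7, 3↦1, 4↦4, 5↦5, 6↦4, 7↦1, 8↦7, 9↦0, 10↦2]  zeros at y ∈ {1, 9}
  x = 1: [0↦0, 1↦7, 2↦1, 3↦4, 4↦5, 5↦4, 6↦1, 7↦7, 8↦0, 9↦2, 10↦2]  zeros at y ∈ {0, 8}
  x = 2: [0↦9, 1↦3, 2↦6, 3↦7, 4↦6, 5↦3, 6↦9, 7↦2, 8↦4, 9↦4, 10↦2]  zeros at y ∈ ∅
  x = 3: [0↦7, 1↦10, 2↦0, 3↦10, 4↦7, 5↦2, 6↦6, 7↦8, 8↦8, 9↦6, 10↦2]  zeros at y ∈ {2}
  x = 4: [0↦5, 1↦6, 2↦5, 3↦2, 4↦8, 5↦1, 6↦3, 7↦3, 8↦1, 9↦8, 10↦2]  zeros at y ∈ ∅
  x = 5: [0↦3, 1↦2, 2↦10, 3↦5, 4↦9, 5↦0, 6↦0, 7↦9, 8↦5, 9↦10, 10↦2]  zeros at y ∈ {5, 6}
  x = 6: [0↦1, 1↦9, 2↦4, 3↦8, 4↦10, 5↦10, 6↦8, 7↦4, 8↦9, 9↦1, 10↦2]  zeros at y ∈ ∅
  x = 7: [0↦10, 1↦5, 2↦9, 3↦0, 4↦0, 5↦9, 6↦5, 7↦10, 8↦2, 9↦3, 10↦2]  zeros at y ∈ {3, 4}
  x = 8: [0↦8, 1↦1, 2↦3, 3↦3, 4↦1, 5↦8, 6↦2, 7↦5, 8↦6, 9↦5, 10↦2]  zeros at y ∈ ∅
  x = 9: [0↦6, 1↦8, 2↦8, 3↦6, 4↦2, 5↦7, 6↦10, 7↦0, 8↦10, 9↦7, 10↦2]  zeros at y ∈ {7}
  x = 10: [0↦4, 1↦4, 2↦2, 3↦9, 4↦3, 5↦6, 6↦7, 7↦6, 8↦3, 9↦9, 10↦2]  zeros at y ∈ ∅
Collecting zeros: affine points = {(0, 1), (0, 9), (1, 0), (1, 8), (3, 2), (5, 5), (5, 6), (7, 3), (7, 4), (9, 7)}.
Total count |C(F_11)_aff| = 10.


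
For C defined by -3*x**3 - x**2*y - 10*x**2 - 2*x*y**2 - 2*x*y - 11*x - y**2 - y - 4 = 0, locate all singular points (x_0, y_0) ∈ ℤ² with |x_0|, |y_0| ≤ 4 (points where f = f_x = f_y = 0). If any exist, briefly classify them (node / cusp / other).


Singular points: {(-1, 0)}; classification: node.

Compute partial derivatives:
  f_x = -9*x**2 - 2*x*y - 20*x - 2*y**2 - 2*y - 11.
  f_y = -x**2 - 4*x*y - 2*x - 2*y - 1.
Scan x_0 ∈ {−4, ..., 4}. For each x_0, f_y(x_0, y) is a polynomial in y; find its integer roots y ∈ {−4, ..., 4}, then test f_x and f at those candidates.
  x = -4: f_y(-4, y) = 14*y - 9; no integer root y with |y| ≤ 4.
  x = -3: f_y(-3, y) = 10*y - 4; no integer root y with |y| ≤ 4.
  x = -2: f_y(-2, y) = 6*y - 1; no integer root y with |y| ≤ 4.
  x = -1: f_y(-1, y) = 2*y; vanishes at y ∈ {0}. (-1, 0): f_x = 0, f = 0 — SINGULAR.
  x = 0: f_y(0, y) = -2*y - 1; no integer root y with |y| ≤ 4.
  x = 1: f_y(1, y) = -6*y - 4; no integer root y with |y| ≤ 4.
  x = 2: f_y(2, y) = -10*y - 9; no integer root y with |y| ≤ 4.
  x = 3: f_y(3, y) = -14*y - 16; no integer root y with |y| ≤ 4.
  x = 4: f_y(4, y) = -18*y - 25; no integer root y with |y| ≤ 4.
Only singular point on the grid: (-1, 0).
Classify: substitute x = -1 + u, y = 0 + v and expand: f = -3*u**3 - u**2*v - u**2 - 2*u*v**2 + v**2.
No constant or linear terms (consistent with a singular point). Quadratic part: -u**2 + v**2. Cubic part: -3*u**3 - u**2*v - 2*u*v**2.
The quadratic part v**2 - u**2 = (v − u)(v + u) splits into two distinct linear factors, so there are two distinct tangent lines y − 0 = ±(x − -1) — this is a node (ordinary double point).
Classification: node.


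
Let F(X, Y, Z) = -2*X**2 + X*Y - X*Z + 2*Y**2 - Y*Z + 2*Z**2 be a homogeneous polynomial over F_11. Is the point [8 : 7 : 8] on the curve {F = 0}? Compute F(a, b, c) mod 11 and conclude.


F(8,7,8) ≡ 1 (mod 11); P is NOT on the curve.

Evaluate F(8, 7, 8) term-by-term (mod 11).
  -2*X**2 ↦ -2·64·1·1 = -128
  X*Y ↦ 1·8·7·1 = 56
  -X*Z ↦ -1·8·1·8 = -64
  2*Y**2 ↦ 2·1·49·1 = 98
  -Y*Z ↦ -1·1·7·8 = -56
  2*Z**2 ↦ 2·1·1·64 = 128
Sum: F(8, 7, 8) = (-128) + (56) + (-64) + (98) + (-56) + (128) = 34.
Reducing mod 11: 34 ≡ 1 (mod 11).
Since F(a, b, c) ≡ 1 ≠ 0 (mod 11), P does NOT lie on the curve.


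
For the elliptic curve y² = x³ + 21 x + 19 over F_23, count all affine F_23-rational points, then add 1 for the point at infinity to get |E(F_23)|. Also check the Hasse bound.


Affine points = {(1, 8), (1, 15), (2, 0), (4, 11), (4, 12), (6, 4), (6, 19), (7, 7), (7, 16), (8, 3), (8, 20), (15, 11), (15, 12), (16, 9), (16, 14), (19, 3), (19, 20)}; affine count = 17; |E(F_23)| = 18.

Discriminant check: Δ ∝ 4a³ + 27b² = 4·21³ + 27·19² = 4·9261 + 27·361 ≡ 9 (mod 23). Nonzero ⇒ E is nonsingular.
For each x ∈ F_23, compute rhs = x³ + 21·x + 19 mod 23, then count y ∈ F_23 with y² ≡ rhs.
  x = 0: rhs = 19, matching y values: none (0 points).
  x = 1: rhs = 18, matching y values: 8, 15 (2 points).
  x = 2: rhs = 0, matching y values: 0 (1 points).
  x = 3: rhs = 17, matching y values: none (0 points).
  x = 4: rhs = 6, matching y values: 11, 12 (2 points).
  x = 5: rhs = 19, matching y values: none (0 points).
  x = 6: rhs = 16, matching y values: 4, 19 (2 points).
  x = 7: rhs = 3, matching y values: 7, 16 (2 points).
  x = 8: rhs = 9, matching y values: 3, 20 (2 points).
  x = 9: rhs = 17, matching y values: none (0 points).
  x = 10: rhs = 10, matching y values: none (0 points).
  x = 11: rhs = 17, matching y values: none (0 points).
  x = 12: rhs = 21, matching y values: none (0 points).
  x = 13: rhs = 5, matching y values: none (0 points).
  x = 14: rhs = 21, matching y values: none (0 points).
  x = 15: rhs = 6, matching y values: 11, 12 (2 points).
  x = 16: rhs = 12, matching y values: 9, 14 (2 points).
  x = 17: rhs = 22, matching y values: none (0 points).
  x = 18: rhs = 19, matching y values: none (0 points).
  x = 19: rhs = 9, matching y values: 3, 20 (2 points).
  x = 20: rhs = 21, matching y values: none (0 points).
  x = 21: rhs = 15, matching y values: none (0 points).
  x = 22: rhs = 20, matching y values: none (0 points).
Total affine count: 17.
Full point count |E(F_23)| = 17 + 1 = 18.
Hasse bound: |18 − (23+1)| = |-6| = 6 ≤ 2√23 ≈ 9.5917 ✓.


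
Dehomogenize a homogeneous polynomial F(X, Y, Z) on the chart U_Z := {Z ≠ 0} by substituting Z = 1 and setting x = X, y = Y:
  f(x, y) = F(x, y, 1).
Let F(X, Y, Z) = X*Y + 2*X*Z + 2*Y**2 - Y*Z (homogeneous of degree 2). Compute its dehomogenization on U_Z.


f(x, y) = x*y + 2*x + 2*y**2 - y

On U_Z we set Z = 1. Each monomial c·X^i·Y^j·Z^k in F becomes c·x^i·y^j·1^k = c·x^i·y^j.
Substituting Z = 1: F(X, Y, 1) = x*y + 2*x + 2*y**2 - y.
Note: deg(f) ≤ deg(F) = 2; strict inequality happens when F is divisible by Z (lost terms).


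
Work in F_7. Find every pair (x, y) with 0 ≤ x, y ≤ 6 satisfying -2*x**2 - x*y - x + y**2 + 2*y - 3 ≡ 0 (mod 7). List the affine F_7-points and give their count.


Affine F_7-points: {(0, 1), (0, 4), (1, 2), (1, 4), (6, 1), (6, 3)}; count = 6.

For each of the 49 pairs (x, y) ∈ F_7², evaluate f(x, y) mod 7. Record the zeros.
  x = 0: [0↦4, 1↦0, 2↦5, 3↦5, 4↦0, 5↦4, 6↦3]  zeros at y ∈ {1, 4}
  x = 1: [0↦1, 1↦3, 2↦0, 3↦6, 4↦0, 5↦3, 6↦1]  zeros at y ∈ {2, 4}
  x = 2: [0↦1, 1↦2, 2↦5, 3↦3, 4↦3, 5↦5, 6↦2]  zeros at y ∈ ∅
  x = 3: [0↦4, 1↦4, 2↦6, 3↦3, 4↦2, 5↦3, 6↦6]  zeros at y ∈ ∅
  x = 4: [0↦3, 1↦2, 2↦3, 3↦6, 4↦4, 5↦4, 6↦6]  zeros at y ∈ ∅
  x = 5: [0↦5, 1↦3, 2↦3, 3↦5, 4↦2, 5↦1, 6↦2]  zeros at y ∈ ∅
  x = 6: [0↦3, 1↦0, 2↦6, 3↦0, 4↦3, 5↦1, 6↦1]  zeros at y ∈ {1, 3}
Collecting zeros: affine points = {(0, 1), (0, 4), (1, 2), (1, 4), (6, 1), (6, 3)}.
Total count |C(F_7)_aff| = 6.


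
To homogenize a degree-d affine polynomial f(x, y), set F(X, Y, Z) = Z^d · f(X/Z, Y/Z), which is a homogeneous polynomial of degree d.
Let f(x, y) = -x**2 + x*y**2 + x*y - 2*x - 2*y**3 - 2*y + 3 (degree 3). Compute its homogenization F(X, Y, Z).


F(X, Y, Z) = -X**2*Z + X*Y**2 + X*Y*Z - 2*X*Z**2 - 2*Y**3 - 2*Y*Z**2 + 3*Z**3

deg(f) = 3.
Substitute x = X/Z, y = Y/Z into f, then multiply by Z^3.
  monomial -1·x^2·y^0 ↦ -1·X^2·Y^0·Z^1.
  monomial 1·x^1·y^2 ↦ 1·X^1·Y^2·Z^0.
  monomial 1·x^1·y^1 ↦ 1·X^1·Y^1·Z^1.
  monomial -2·x^1·y^0 ↦ -2·X^1·Y^0·Z^2.
  monomial -2·x^0·y^3 ↦ -2·X^0·Y^3·Z^0.
  monomial -2·x^0·y^1 ↦ -2·X^0·Y^1·Z^2.
  monomial 3·x^0·y^0 ↦ 3·X^0·Y^0·Z^3.
Collecting: F(X, Y, Z) = -X**2*Z + X*Y**2 + X*Y*Z - 2*X*Z**2 - 2*Y**3 - 2*Y*Z**2 + 3*Z**3.


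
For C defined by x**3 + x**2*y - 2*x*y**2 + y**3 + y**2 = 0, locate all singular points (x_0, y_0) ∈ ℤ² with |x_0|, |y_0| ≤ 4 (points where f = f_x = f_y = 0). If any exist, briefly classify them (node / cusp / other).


Singular points: {(0, 0)}; classification: cusp.

Compute partial derivatives:
  f_x = 3*x**2 + 2*x*y - 2*y**2.
  f_y = x**2 - 4*x*y + 3*y**2 + 2*y.
Scan x_0 ∈ {−4, ..., 4}. For each x_0, f_y(x_0, y) is a polynomial in y; find its integer roots y ∈ {−4, ..., 4}, then test f_x and f at those candidates.
  x = -4: f_y(-4, y) = 3*y**2 + 18*y + 16; no integer root y with |y| ≤ 4.
  x = -3: f_y(-3, y) = 3*y**2 + 14*y + 9; no integer root y with |y| ≤ 4.
  x = -2: f_y(-2, y) = 3*y**2 + 10*y + 4; no integer root y with |y| ≤ 4.
  x = -1: f_y(-1, y) = 3*y**2 + 6*y + 1; no integer root y with |y| ≤ 4.
  x = 0: f_y(0, y) = 3*y**2 + 2*y; vanishes at y ∈ {0}. (0, 0): f_x = 0, f = 0 — SINGULAR.
  x = 1: f_y(1, y) = 3*y**2 - 2*y + 1; no integer root y with |y| ≤ 4.
  x = 2: f_y(2, y) = 3*y**2 - 6*y + 4; no integer root y with |y| ≤ 4.
  x = 3: f_y(3, y) = 3*y**2 - 10*y + 9; no integer root y with |y| ≤ 4.
  x = 4: f_y(4, y) = 3*y**2 - 14*y + 16; vanishes at y ∈ {2}. (4, 2): f_x = 56 ≠ 0.
Only singular point on the grid: (0, 0).
Classify: substitute x = 0 + u, y = 0 + v and expand: f = u**3 + u**2*v - 2*u*v**2 + v**3 + v**2.
No constant or linear terms (consistent with a singular point). Quadratic part: v**2. Cubic part: u**3 + u**2*v - 2*u*v**2 + v**3.
The quadratic part v**2 is a perfect square, so there is a single (double) tangent line v = 0, i.e. y = 0. Restricting the cubic part to that line (v = 0) leaves u**3 ≠ 0, so f is not divisible by v and the branch is v² ≈ -u**3 to lowest order — this is a cusp.
Classification: cusp.


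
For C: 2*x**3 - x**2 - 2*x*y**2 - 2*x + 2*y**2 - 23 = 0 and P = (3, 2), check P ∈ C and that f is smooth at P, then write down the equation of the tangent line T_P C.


Tangent line at P: 38*x - 16*y - 82 = 0.

Step 1: f(3, 2) = 0, so P lies on C.
Step 2: partial derivatives
  f_x(x, y) = 6*x**2 - 2*x - 2*y**2 - 2, f_y(x, y) = -4*x*y + 4*y.
  f_x(P) = 38, f_y(P) = -16 (gradient nonzero, so P is smooth).
Step 3: tangent line at P: 38·(x − 3) + -16·(y − 2) = 0.
Expanding: 38*x - 16*y - 82 = 0.


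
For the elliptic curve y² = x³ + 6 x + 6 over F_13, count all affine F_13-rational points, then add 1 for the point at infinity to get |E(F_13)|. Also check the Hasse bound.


Affine points = {(1, 0), (2, 0), (3, 5), (3, 8), (4, 4), (4, 9), (7, 1), (7, 12), (9, 3), (9, 10), (10, 0), (11, 5), (11, 8), (12, 5), (12, 8)}; affine count = 15; |E(F_13)| = 16.

Discriminant check: Δ ∝ 4a³ + 27b² = 4·6³ + 27·6² = 4·216 + 27·36 ≡ 3 (mod 13). Nonzero ⇒ E is nonsingular.
For each x ∈ F_13, compute rhs = x³ + 6·x + 6 mod 13, then count y ∈ F_13 with y² ≡ rhs.
  x = 0: rhs = 6, matching y values: none (0 points).
  x = 1: rhs = 0, matching y values: 0 (1 points).
  x = 2: rhs = 0, matching y values: 0 (1 points).
  x = 3: rhs = 12, matching y values: 5, 8 (2 points).
  x = 4: rhs = 3, matching y values: 4, 9 (2 points).
  x = 5: rhs = 5, matching y values: none (0 points).
  x = 6: rhs = 11, matching y values: none (0 points).
  x = 7: rhs = 1, matching y values: 1, 12 (2 points).
  x = 8: rhs = 7, matching y values: none (0 points).
  x = 9: rhs = 9, matching y values: 3, 10 (2 points).
  x = 10: rhs = 0, matching y values: 0 (1 points).
  x = 11: rhs = 12, matching y values: 5, 8 (2 points).
  x = 12: rhs = 12, matching y values: 5, 8 (2 points).
Total affine count: 15.
Full point count |E(F_13)| = 15 + 1 = 16.
Hasse bound: |16 − (13+1)| = |2| = 2 ≤ 2√13 ≈ 7.2111 ✓.


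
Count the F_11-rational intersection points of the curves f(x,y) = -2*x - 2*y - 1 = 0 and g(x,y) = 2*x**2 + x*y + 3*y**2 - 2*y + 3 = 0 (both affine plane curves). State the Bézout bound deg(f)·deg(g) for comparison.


Common zeros: ∅; count = 0; Bézout bound = 2.

deg(f) = 1, deg(g) = 2, so Bézout bound = 2.
Scan x ∈ F_11. For each x, list the y ∈ F_11 with f(x, y) ≡ 0 and those with g(x, y) ≡ 0 (mod 11); the common zeros in that column are the intersection.
  x = 0: f ≡ 0 at y ∈ {5}; g ≡ 0 at y ∈ {2, 6}; common: ∅.
  x = 1: f ≡ 0 at y ∈ {4}; g ≡ 0 at y ∈ ∅; common: ∅.
  x = 2: f ≡ 0 at y ∈ {3}; g ≡ 0 at y ∈ {0}; common: ∅.
  x = 3: f ≡ 0 at y ∈ {2}; g ≡ 0 at y ∈ ∅; common: ∅.
  x = 4: f ≡ 0 at y ∈ {1}; g ≡ 0 at y ∈ ∅; common: ∅.
  x = 5: f ≡ 0 at y ∈ {0}; g ≡ 0 at y ∈ {5}; common: ∅.
  x = 6: f ≡ 0 at y ∈ {10}; g ≡ 0 at y ∈ ∅; common: ∅.
  x = 7: f ≡ 0 at y ∈ {9}; g ≡ 0 at y ∈ {3, 10}; common: ∅.
  x = 8: f ≡ 0 at y ∈ {8}; g ≡ 0 at y ∈ {3, 6}; common: ∅.
  x = 9: f ≡ 0 at y ∈ {7}; g ≡ 0 at y ∈ {0, 5}; common: ∅.
  x = 10: f ≡ 0 at y ∈ {6}; g ≡ 0 at y ∈ {2, 10}; common: ∅.
Collecting: common zeros = ∅, so the count is 0.
Comparison with the Bézout bound: 0 ≤ 2 = deg(f)·deg(g), as expected for curves with no common component (the affine F_11-count falls short of the bound because intersections may lie at infinity, over extension fields, or carry multiplicity).
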